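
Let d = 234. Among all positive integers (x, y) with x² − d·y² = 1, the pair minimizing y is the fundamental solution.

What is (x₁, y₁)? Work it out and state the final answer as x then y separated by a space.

5201 340

[15; 3,2,1,2,1,2,3,30] for √234; ℓ=8 ⇒ convergent index 7
i=0: a=15 ⇒ p=15, q=1
…
i=4: a=2 ⇒ p=413, q=27
i=5: a=1 ⇒ p=566, q=37
i=6: a=2 ⇒ p=1545, q=101
i=7: a=3 ⇒ p=5201, q=340
fundamental: x₁=5201, y₁=340  (since 27050401 − 234·115600 = 1)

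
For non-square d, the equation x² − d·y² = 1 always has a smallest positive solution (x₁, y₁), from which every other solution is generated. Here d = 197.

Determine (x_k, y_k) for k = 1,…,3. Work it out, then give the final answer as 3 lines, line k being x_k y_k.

393 28
308897 22008
242792649 17298260

d=197: √d = [14; 28] (ℓ=1, odd), read p_1/q_1
i=0: a=14 ⇒ p=14, q=1
i=1: a=28 ⇒ p=393, q=28
fundamental: x₁=393, y₁=28  (since 154449 − 197·784 = 1)
k=2:  x_2 = 393·393+197·28·28 = 308897,  y_2 = 393·28+28·393 = 22008
k=3:  x_3 = 393·308897+197·28·22008 = 242792649,  y_3 = 393·22008+28·308897 = 17298260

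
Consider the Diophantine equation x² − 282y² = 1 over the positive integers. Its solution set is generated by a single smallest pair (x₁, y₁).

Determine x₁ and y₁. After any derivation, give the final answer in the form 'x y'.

2351 140

[16; 1,3,1,4,1,3,1,32] for √282; ℓ=8 ⇒ convergent index 7
i=0: a=16 ⇒ p=16, q=1
…
i=4: a=4 ⇒ p=403, q=24
i=5: a=1 ⇒ p=487, q=29
i=6: a=3 ⇒ p=1864, q=111
i=7: a=1 ⇒ p=2351, q=140
fundamental: x₁=2351, y₁=140  (since 5527201 − 282·19600 = 1)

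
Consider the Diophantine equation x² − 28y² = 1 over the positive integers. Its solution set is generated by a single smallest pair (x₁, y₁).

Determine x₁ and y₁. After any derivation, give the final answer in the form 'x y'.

127 24

d=28: √d = [5; 3,2,3,10] (ℓ=4, even), read p_3/q_3
step 0: (5, 1)  from 5·(1,0) + (0,1)
step 1: (16, 3)  from 3·(5,1) + (1,0)
step 2: (37, 7)  from 2·(16,3) + (5,1)
step 3: (127, 24)  from 3·(37,7) + (16,3)
fundamental: x₁=127, y₁=24  (since 16129 − 28·576 = 1)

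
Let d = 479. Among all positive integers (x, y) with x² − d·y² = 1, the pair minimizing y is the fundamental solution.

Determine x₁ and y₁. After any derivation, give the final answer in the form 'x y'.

2989440 136591

√479 = [21; 1,7,1,3,2,21,2,3,1,7,1,42, …], period ℓ=12 (even) → k=11
a_0=21:  p_0=21·1+0=21,  q_0=21·0+1=1
a_1=1:  p_1=1·21+1=22,  q_1=1·1+0=1
…
a_3=1:  p_3=1·175+22=197,  q_3=1·8+1=9
a_4=3:  p_4=3·197+175=766,  q_4=3·9+8=35
a_5=2:  p_5=2·766+197=1729,  q_5=2·35+9=79
a_6=21:  p_6=21·1729+766=37075,  q_6=21·79+35=1694
a_7=2:  p_7=2·37075+1729=75879,  q_7=2·1694+79=3467
a_8=3:  p_8=3·75879+37075=264712,  q_8=3·3467+1694=12095
…
a_10=7:  p_10=7·340591+264712=2648849,  q_10=7·15562+12095=121029
a_11=1:  p_11=1·2648849+340591=2989440,  q_11=1·121029+15562=136591
fundamental: x₁=2989440, y₁=136591  (since 8936751513600 − 479·18657101281 = 1)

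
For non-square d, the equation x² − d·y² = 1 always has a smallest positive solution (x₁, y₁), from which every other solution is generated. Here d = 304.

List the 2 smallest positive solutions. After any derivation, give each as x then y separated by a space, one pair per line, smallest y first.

[17; 2,3,2,1,1,1,1,1,2,3,2,34] for √304; ℓ=12 ⇒ convergent index 11
a_0=17:  p_0=17·1+0=17,  q_0=17·0+1=1
…
a_2=3:  p_2=3·35+17=122,  q_2=3·2+1=7
a_3=2:  p_3=2·122+35=279,  q_3=2·7+2=16
a_4=1:  p_4=1·279+122=401,  q_4=1·16+7=23
…
a_7=1:  p_7=1·1081+680=1761,  q_7=1·62+39=101
…
a_10=3:  p_10=3·7445+2842=25177,  q_10=3·427+163=1444
a_11=2:  p_11=2·25177+7445=57799,  q_11=2·1444+427=3315
(x₁, y₁) = (57799, 3315);  57799² − 304·3315² = 1 ✓
k=2:  x_2 = 57799·57799+304·3315·3315 = 6681448801,  y_2 = 57799·3315+3315·57799 = 383207370

57799 3315
6681448801 383207370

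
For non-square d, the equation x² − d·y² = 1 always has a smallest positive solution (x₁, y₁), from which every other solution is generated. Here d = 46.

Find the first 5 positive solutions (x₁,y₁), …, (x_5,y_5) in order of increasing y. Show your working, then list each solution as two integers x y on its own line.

√46 = [6; 1,3,1,1,2,6,2,1,1,3,1,12, …], period ℓ=12 (even) → k=11
a_0=6:  p_0=6·1+0=6,  q_0=6·0+1=1
a_1=1:  p_1=1·6+1=7,  q_1=1·1+0=1
a_2=3:  p_2=3·7+6=27,  q_2=3·1+1=4
a_3=1:  p_3=1·27+7=34,  q_3=1·4+1=5
a_4=1:  p_4=1·34+27=61,  q_4=1·5+4=9
…
a_7=2:  p_7=2·997+156=2150,  q_7=2·147+23=317
…
a_10=3:  p_10=3·5297+3147=19038,  q_10=3·781+464=2807
a_11=1:  p_11=1·19038+5297=24335,  q_11=1·2807+781=3588
(x₁, y₁) = (24335, 3588);  24335² − 46·3588² = 1 ✓
n=2: (24335,3588)∘(24335,3588) = (24335·24335+46·3588·3588, 24335·3588+3588·24335) = (1184384449,174627960)
n=3: (1184384449,174627960)∘(24335,3588) = (24335·1184384449+46·3588·174627960, 24335·174627960+3588·1184384449) = (57643991108495,8499142809612)
n=4: (57643991108495,8499142809612)∘(24335,3588) = (24335·57643991108495+46·3588·8499142809612, 24335·8499142809612+3588·57643991108495) = (2805533046066067201,413653280369188080)
n=5: (2805533046066067201,413653280369188080)∘(24335,3588) = (24335·2805533046066067201+46·3588·413653280369188080, 24335·413653280369188080+3588·2805533046066067201) = (136545293294391499564175,20132505147069241043988)

24335 3588
1184384449 174627960
57643991108495 8499142809612
2805533046066067201 413653280369188080
136545293294391499564175 20132505147069241043988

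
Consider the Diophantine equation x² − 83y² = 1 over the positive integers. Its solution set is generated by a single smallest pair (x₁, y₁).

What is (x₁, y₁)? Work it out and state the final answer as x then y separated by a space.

82 9

√83 → a₀=9, period (9,18); ℓ=2 even so k=1
step 0: (9, 1)  from 9·(1,0) + (0,1)
step 1: (82, 9)  from 9·(9,1) + (1,0)
(x₁, y₁) = (82, 9);  82² − 83·9² = 1 ✓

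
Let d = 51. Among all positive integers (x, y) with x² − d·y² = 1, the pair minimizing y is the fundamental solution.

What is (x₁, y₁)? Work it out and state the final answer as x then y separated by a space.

√51 = [7; 7,14, …], period ℓ=2 (even) → k=1
a_0=7:  p_0=7·1+0=7,  q_0=7·0+1=1
a_1=7:  p_1=7·7+1=50,  q_1=7·1+0=7
→ (50, 7).  Check: 50²=2500, 51·7²=2499, difference 1.

50 7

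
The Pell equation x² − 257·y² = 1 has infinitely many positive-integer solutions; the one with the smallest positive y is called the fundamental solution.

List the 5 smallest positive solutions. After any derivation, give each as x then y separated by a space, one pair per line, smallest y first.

[16; 32] for √257; ℓ=1 ⇒ convergent index 1
step 0: (16, 1)  from 16·(1,0) + (0,1)
step 1: (513, 32)  from 32·(16,1) + (1,0)
→ (513, 32).  Check: 513²=263169, 257·32²=263168, difference 1.
(513+32√257)^2 = 526337 + 32832√257
(513+32√257)^3 = 540021249 + 33685600√257
(513+32√257)^4 = 554061275137 + 34561392768√257
(513+32√257)^5 = 568466328269313 + 35459955294368√257

513 32
526337 32832
540021249 33685600
554061275137 34561392768
568466328269313 35459955294368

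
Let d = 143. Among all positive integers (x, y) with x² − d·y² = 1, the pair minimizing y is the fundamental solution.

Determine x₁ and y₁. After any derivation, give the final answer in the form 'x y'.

d=143: √d = [11; 1,22] (ℓ=2, even), read p_1/q_1
step 0: (11, 1)  from 11·(1,0) + (0,1)
step 1: (12, 1)  from 1·(11,1) + (1,0)
fundamental: x₁=12, y₁=1  (since 144 − 143·1 = 1)

12 1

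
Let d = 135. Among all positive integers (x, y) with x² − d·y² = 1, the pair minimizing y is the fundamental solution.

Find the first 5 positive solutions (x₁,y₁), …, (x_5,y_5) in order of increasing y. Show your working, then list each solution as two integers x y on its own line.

244 21
119071 10248
58106404 5001003
28355806081 2440479216
13837575261124 1190948856405

√135 → a₀=11, period (1,1,1,1,1,1,1,22); ℓ=8 even so k=7
k=0  a_k=11  p_k/q_k = 11/1
…
k=6  a_k=1  p_k/q_k = 151/13
k=7  a_k=1  p_k/q_k = 244/21
(x₁, y₁) = (244, 21);  244² − 135·21² = 1 ✓
n=2: (244,21)∘(244,21) = (244·244+135·21·21, 244·21+21·244) = (119071,10248)
n=3: (119071,10248)∘(244,21) = (244·119071+135·21·10248, 244·10248+21·119071) = (58106404,5001003)
n=4: (58106404,5001003)∘(244,21) = (244·58106404+135·21·5001003, 244·5001003+21·58106404) = (28355806081,2440479216)
n=5: (28355806081,2440479216)∘(244,21) = (244·28355806081+135·21·2440479216, 244·2440479216+21·28355806081) = (13837575261124,1190948856405)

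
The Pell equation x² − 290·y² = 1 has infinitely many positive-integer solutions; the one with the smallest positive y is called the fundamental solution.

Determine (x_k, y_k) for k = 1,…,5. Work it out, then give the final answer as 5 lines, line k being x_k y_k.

579 34
670481 39372
776416419 45592742
899089542721 52796355864
1041144914054499 61138134497770

d=290: √d = [17; 34] (ℓ=1, odd), read p_1/q_1
a_0=17:  p_0=17·1+0=17,  q_0=17·0+1=1
a_1=34:  p_1=34·17+1=579,  q_1=34·1+0=34
fundamental: x₁=579, y₁=34  (since 335241 − 290·1156 = 1)
(579+34√290)^2 = 670481 + 39372√290
(579+34√290)^3 = 776416419 + 45592742√290
(579+34√290)^4 = 899089542721 + 52796355864√290
(579+34√290)^5 = 1041144914054499 + 61138134497770√290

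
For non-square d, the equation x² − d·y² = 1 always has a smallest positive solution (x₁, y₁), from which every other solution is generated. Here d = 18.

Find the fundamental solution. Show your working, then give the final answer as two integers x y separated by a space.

√18 → a₀=4, period (4,8); ℓ=2 even so k=1
i=0: a=4 ⇒ p=4, q=1
i=1: a=4 ⇒ p=17, q=4
→ (17, 4).  Check: 17²=289, 18·4²=288, difference 1.

17 4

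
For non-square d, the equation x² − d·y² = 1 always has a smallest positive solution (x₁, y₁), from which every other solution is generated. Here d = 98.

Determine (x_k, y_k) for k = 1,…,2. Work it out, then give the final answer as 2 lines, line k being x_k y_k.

√98 → a₀=9, period (1,8,1,18); ℓ=4 even so k=3
i=0: a=9 ⇒ p=9, q=1
i=1: a=1 ⇒ p=10, q=1
i=2: a=8 ⇒ p=89, q=9
i=3: a=1 ⇒ p=99, q=10
→ (99, 10).  Check: 99²=9801, 98·10²=9800, difference 1.
k=2:  x_2 = 99·99+98·10·10 = 19601,  y_2 = 99·10+10·99 = 1980

99 10
19601 1980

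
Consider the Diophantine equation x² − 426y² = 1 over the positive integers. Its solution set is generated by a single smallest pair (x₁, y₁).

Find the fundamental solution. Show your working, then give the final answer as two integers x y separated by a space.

√426 = [20; 1,1,1,3,2,6,2,3,1,1,1,40, …], period ℓ=12 (even) → k=11
i=0: a=20 ⇒ p=20, q=1
…
i=10: a=1 ⇒ p=56780, q=2751
i=11: a=1 ⇒ p=88751, q=4300
fundamental: x₁=88751, y₁=4300  (since 7876740001 − 426·18490000 = 1)

88751 4300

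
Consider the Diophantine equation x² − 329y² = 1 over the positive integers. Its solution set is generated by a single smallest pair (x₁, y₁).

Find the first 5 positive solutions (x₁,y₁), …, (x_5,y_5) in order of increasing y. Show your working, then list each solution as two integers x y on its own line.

√329 = [18; 7,4,2,1,1,4,1,1,2,4,7,36, …], period ℓ=12 (even) → k=11
k=0  a_k=18  p_k/q_k = 18/1
…
k=2  a_k=4  p_k/q_k = 526/29
k=3  a_k=2  p_k/q_k = 1179/65
…
k=5  a_k=1  p_k/q_k = 2884/159
k=6  a_k=4  p_k/q_k = 13241/730
k=7  a_k=1  p_k/q_k = 16125/889
k=8  a_k=1  p_k/q_k = 29366/1619
k=9  a_k=2  p_k/q_k = 74857/4127
k=10  a_k=4  p_k/q_k = 328794/18127
k=11  a_k=7  p_k/q_k = 2376415/131016
(x₁, y₁) = (2376415, 131016);  2376415² − 329·131016² = 1 ✓
k=2:  x_2 = 2376415·2376415+329·131016·131016 = 11294696504449,  y_2 = 2376415·131016+131016·2376415 = 622696775280
k=3:  x_3 = 2376415·11294696504449+329·131016·622696775280 = 53681772387237964255,  y_3 = 2376415·622696775280+131016·11294696504449 = 2959571914453911384
k=4:  x_4 = 2376415·53681772387237964255+329·131016·2959571914453911384 = 255140338255224918953587201,  y_4 = 2376415·2959571914453911384+131016·53681772387237964255 = 14066342182173360946441440
k=5:  x_5 = 2376415·255140338255224918953587201+329·131016·14066342182173360946441440 = 1212638653869526969777790618564575,  y_5 = 2376415·14066342182173360946441440+131016·255140338255224918953587201 = 66854933113696055535160815363816

2376415 131016
11294696504449 622696775280
53681772387237964255 2959571914453911384
255140338255224918953587201 14066342182173360946441440
1212638653869526969777790618564575 66854933113696055535160815363816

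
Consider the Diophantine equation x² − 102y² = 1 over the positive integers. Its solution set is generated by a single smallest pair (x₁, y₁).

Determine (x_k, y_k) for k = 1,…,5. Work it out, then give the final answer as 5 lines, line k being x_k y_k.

d=102: √d = [10; 10,20] (ℓ=2, even), read p_1/q_1
i=0: a=10 ⇒ p=10, q=1
i=1: a=10 ⇒ p=101, q=10
→ (101, 10).  Check: 101²=10201, 102·10²=10200, difference 1.
(101+10√102)^2 = 20401 + 2020√102
(101+10√102)^3 = 4120901 + 408030√102
(101+10√102)^4 = 832401601 + 82420040√102
(101+10√102)^5 = 168141002501 + 16648440050√102

101 10
20401 2020
4120901 408030
832401601 82420040
168141002501 16648440050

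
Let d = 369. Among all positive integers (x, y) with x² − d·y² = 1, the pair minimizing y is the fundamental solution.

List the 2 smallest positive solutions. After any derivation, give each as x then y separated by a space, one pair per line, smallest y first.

8396801 437120
141012534067201 7340819306240

√369 = [19; 4,1,3,2,7,4,7,2,3,1,4,38, …], period ℓ=12 (even) → k=11
step 0: (19, 1)  from 19·(1,0) + (0,1)
…
step 3: (365, 19)  from 3·(96,5) + (77,4)
…
step 7: (184045, 9581)  from 7·(25414,1323) + (6147,320)
step 8: (393504, 20485)  from 2·(184045,9581) + (25414,1323)
…
step 10: (1758061, 91521)  from 1·(1364557,71036) + (393504,20485)
step 11: (8396801, 437120)  from 4·(1758061,91521) + (1364557,71036)
(x₁, y₁) = (8396801, 437120);  8396801² − 369·437120² = 1 ✓
k=2:  x_2 = 8396801·8396801+369·437120·437120 = 141012534067201,  y_2 = 8396801·437120+437120·8396801 = 7340819306240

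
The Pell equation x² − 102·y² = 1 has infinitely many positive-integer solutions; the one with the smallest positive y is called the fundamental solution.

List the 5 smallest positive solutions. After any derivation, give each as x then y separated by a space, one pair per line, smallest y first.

101 10
20401 2020
4120901 408030
832401601 82420040
168141002501 16648440050

√102 = [10; 10,20, …], period ℓ=2 (even) → k=1
i=0: a=10 ⇒ p=10, q=1
i=1: a=10 ⇒ p=101, q=10
→ (101, 10).  Check: 101²=10201, 102·10²=10200, difference 1.
k=2:  x_2 = 101·101+102·10·10 = 20401,  y_2 = 101·10+10·101 = 2020
k=3:  x_3 = 101·20401+102·10·2020 = 4120901,  y_3 = 101·2020+10·20401 = 408030
k=4:  x_4 = 101·4120901+102·10·408030 = 832401601,  y_4 = 101·408030+10·4120901 = 82420040
k=5:  x_5 = 101·832401601+102·10·82420040 = 168141002501,  y_5 = 101·82420040+10·832401601 = 16648440050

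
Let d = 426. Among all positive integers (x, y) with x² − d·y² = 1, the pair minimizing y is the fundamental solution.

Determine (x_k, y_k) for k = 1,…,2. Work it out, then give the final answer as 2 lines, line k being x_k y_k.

88751 4300
15753480001 763258600

d=426: √d = [20; 1,1,1,3,2,6,2,3,1,1,1,40] (ℓ=12, even), read p_11/q_11
a_0=20:  p_0=20·1+0=20,  q_0=20·0+1=1
a_1=1:  p_1=1·20+1=21,  q_1=1·1+0=1
…
a_3=1:  p_3=1·41+21=62,  q_3=1·2+1=3
…
a_6=6:  p_6=6·516+227=3323,  q_6=6·25+11=161
…
a_10=1:  p_10=1·31971+24809=56780,  q_10=1·1549+1202=2751
a_11=1:  p_11=1·56780+31971=88751,  q_11=1·2751+1549=4300
fundamental: x₁=88751, y₁=4300  (since 7876740001 − 426·18490000 = 1)
k=2:  x_2 = 88751·88751+426·4300·4300 = 15753480001,  y_2 = 88751·4300+4300·88751 = 763258600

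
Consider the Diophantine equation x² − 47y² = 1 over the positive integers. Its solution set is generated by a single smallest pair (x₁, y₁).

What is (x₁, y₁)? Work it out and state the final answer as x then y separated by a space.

d=47: √d = [6; 1,5,1,12] (ℓ=4, even), read p_3/q_3
a_0=6:  p_0=6·1+0=6,  q_0=6·0+1=1
a_1=1:  p_1=1·6+1=7,  q_1=1·1+0=1
a_2=5:  p_2=5·7+6=41,  q_2=5·1+1=6
a_3=1:  p_3=1·41+7=48,  q_3=1·6+1=7
(x₁, y₁) = (48, 7);  48² − 47·7² = 1 ✓

48 7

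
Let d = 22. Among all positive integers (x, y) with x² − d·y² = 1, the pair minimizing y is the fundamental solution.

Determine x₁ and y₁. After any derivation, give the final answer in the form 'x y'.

d=22: √d = [4; 1,2,4,2,1,8] (ℓ=6, even), read p_5/q_5
a_0=4:  p_0=4·1+0=4,  q_0=4·0+1=1
a_1=1:  p_1=1·4+1=5,  q_1=1·1+0=1
a_2=2:  p_2=2·5+4=14,  q_2=2·1+1=3
…
a_4=2:  p_4=2·61+14=136,  q_4=2·13+3=29
a_5=1:  p_5=1·136+61=197,  q_5=1·29+13=42
fundamental: x₁=197, y₁=42  (since 38809 − 22·1764 = 1)

197 42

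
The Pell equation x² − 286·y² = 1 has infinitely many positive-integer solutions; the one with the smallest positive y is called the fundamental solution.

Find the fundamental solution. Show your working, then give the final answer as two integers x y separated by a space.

d=286: √d = [16; 1,10,3,3,2,3,3,10,1,32] (ℓ=10, even), read p_9/q_9
step 0: (16, 1)  from 16·(1,0) + (0,1)
step 1: (17, 1)  from 1·(16,1) + (1,0)
step 2: (186, 11)  from 10·(17,1) + (16,1)
step 3: (575, 34)  from 3·(186,11) + (17,1)
step 4: (1911, 113)  from 3·(575,34) + (186,11)
step 5: (4397, 260)  from 2·(1911,113) + (575,34)
step 6: (15102, 893)  from 3·(4397,260) + (1911,113)
step 7: (49703, 2939)  from 3·(15102,893) + (4397,260)
step 8: (512132, 30283)  from 10·(49703,2939) + (15102,893)
step 9: (561835, 33222)  from 1·(512132,30283) + (49703,2939)
→ (561835, 33222).  Check: 561835²=315658567225, 286·33222²=315658567224, difference 1.

561835 33222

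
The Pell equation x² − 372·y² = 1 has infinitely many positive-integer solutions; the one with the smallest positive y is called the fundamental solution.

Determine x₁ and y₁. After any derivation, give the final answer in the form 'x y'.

12151 630

√372 → a₀=19, period (3,2,12,2,3,38); ℓ=6 even so k=5
i=0: a=19 ⇒ p=19, q=1
…
i=2: a=2 ⇒ p=135, q=7
i=3: a=12 ⇒ p=1678, q=87
i=4: a=2 ⇒ p=3491, q=181
i=5: a=3 ⇒ p=12151, q=630
(x₁, y₁) = (12151, 630);  12151² − 372·630² = 1 ✓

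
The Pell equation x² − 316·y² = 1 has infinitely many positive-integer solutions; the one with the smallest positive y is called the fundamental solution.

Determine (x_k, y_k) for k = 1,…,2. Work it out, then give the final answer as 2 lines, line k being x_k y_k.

12799 720
327628801 18430560

√316 → a₀=17, period (1,3,2,8,2,3,1,34); ℓ=8 even so k=7
a_0=17:  p_0=17·1+0=17,  q_0=17·0+1=1
…
a_2=3:  p_2=3·18+17=71,  q_2=3·1+1=4
a_3=2:  p_3=2·71+18=160,  q_3=2·4+1=9
a_4=8:  p_4=8·160+71=1351,  q_4=8·9+4=76
a_5=2:  p_5=2·1351+160=2862,  q_5=2·76+9=161
a_6=3:  p_6=3·2862+1351=9937,  q_6=3·161+76=559
a_7=1:  p_7=1·9937+2862=12799,  q_7=1·559+161=720
(x₁, y₁) = (12799, 720);  12799² − 316·720² = 1 ✓
n=2: (12799,720)∘(12799,720) = (12799·12799+316·720·720, 12799·720+720·12799) = (327628801,18430560)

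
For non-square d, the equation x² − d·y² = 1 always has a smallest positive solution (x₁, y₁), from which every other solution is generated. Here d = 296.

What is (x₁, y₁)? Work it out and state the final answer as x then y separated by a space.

3699 215

d=296: √d = [17; 4,1,7,1,4,34] (ℓ=6, even), read p_5/q_5
a_0=17:  p_0=17·1+0=17,  q_0=17·0+1=1
a_1=4:  p_1=4·17+1=69,  q_1=4·1+0=4
a_2=1:  p_2=1·69+17=86,  q_2=1·4+1=5
a_3=7:  p_3=7·86+69=671,  q_3=7·5+4=39
a_4=1:  p_4=1·671+86=757,  q_4=1·39+5=44
a_5=4:  p_5=4·757+671=3699,  q_5=4·44+39=215
(x₁, y₁) = (3699, 215);  3699² − 296·215² = 1 ✓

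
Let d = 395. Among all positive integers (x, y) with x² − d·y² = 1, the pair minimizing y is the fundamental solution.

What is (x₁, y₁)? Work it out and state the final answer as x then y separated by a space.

√395 → a₀=19, period (1,6,1,38); ℓ=4 even so k=3
k=0  a_k=19  p_k/q_k = 19/1
…
k=2  a_k=6  p_k/q_k = 139/7
k=3  a_k=1  p_k/q_k = 159/8
(x₁, y₁) = (159, 8);  159² − 395·8² = 1 ✓

159 8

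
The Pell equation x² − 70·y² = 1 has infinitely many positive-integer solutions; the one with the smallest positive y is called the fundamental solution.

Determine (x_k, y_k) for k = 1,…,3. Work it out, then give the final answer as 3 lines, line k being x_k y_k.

[8; 2,1,2,1,2,16] for √70; ℓ=6 ⇒ convergent index 5
i=0: a=8 ⇒ p=8, q=1
i=1: a=2 ⇒ p=17, q=2
i=2: a=1 ⇒ p=25, q=3
i=3: a=2 ⇒ p=67, q=8
i=4: a=1 ⇒ p=92, q=11
i=5: a=2 ⇒ p=251, q=30
fundamental: x₁=251, y₁=30  (since 63001 − 70·900 = 1)
(251+30√70)^2 = 126001 + 15060√70
(251+30√70)^3 = 63252251 + 7560090√70

251 30
126001 15060
63252251 7560090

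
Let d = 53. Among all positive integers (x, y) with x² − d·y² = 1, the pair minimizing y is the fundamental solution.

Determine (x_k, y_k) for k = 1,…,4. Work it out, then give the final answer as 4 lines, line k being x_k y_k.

66249 9100
8777860001 1205731800
1163048894346249 159757052027300
154101652394311440001 21167489878307463600

[7; 3,1,1,3,14] for √53; ℓ=5 ⇒ convergent index 9
step 0: (7, 1)  from 7·(1,0) + (0,1)
…
step 3: (51, 7)  from 1·(29,4) + (22,3)
step 4: (182, 25)  from 3·(51,7) + (29,4)
…
step 8: (18557, 2549)  from 1·(10578,1453) + (7979,1096)
step 9: (66249, 9100)  from 3·(18557,2549) + (10578,1453)
fundamental: x₁=66249, y₁=9100  (since 4388930001 − 53·82810000 = 1)
(x_2, y_2) = (66249·66249 + 53·9100·9100, 66249·9100 + 9100·66249) = (8777860001, 1205731800)
(x_3, y_3) = (66249·8777860001 + 53·9100·1205731800, 66249·1205731800 + 9100·8777860001) = (1163048894346249, 159757052027300)
(x_4, y_4) = (66249·1163048894346249 + 53·9100·159757052027300, 66249·159757052027300 + 9100·1163048894346249) = (154101652394311440001, 21167489878307463600)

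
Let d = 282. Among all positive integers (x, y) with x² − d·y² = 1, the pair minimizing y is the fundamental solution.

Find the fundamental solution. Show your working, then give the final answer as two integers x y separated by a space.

√282 = [16; 1,3,1,4,1,3,1,32, …], period ℓ=8 (even) → k=7
k=0  a_k=16  p_k/q_k = 16/1
…
k=2  a_k=3  p_k/q_k = 67/4
…
k=6  a_k=3  p_k/q_k = 1864/111
k=7  a_k=1  p_k/q_k = 2351/140
(x₁, y₁) = (2351, 140);  2351² − 282·140² = 1 ✓

2351 140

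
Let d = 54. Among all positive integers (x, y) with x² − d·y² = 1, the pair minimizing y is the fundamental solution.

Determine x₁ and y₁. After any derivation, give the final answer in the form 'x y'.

[7; 2,1,6,1,2,14] for √54; ℓ=6 ⇒ convergent index 5
k=0  a_k=7  p_k/q_k = 7/1
…
k=4  a_k=1  p_k/q_k = 169/23
k=5  a_k=2  p_k/q_k = 485/66
fundamental: x₁=485, y₁=66  (since 235225 − 54·4356 = 1)

485 66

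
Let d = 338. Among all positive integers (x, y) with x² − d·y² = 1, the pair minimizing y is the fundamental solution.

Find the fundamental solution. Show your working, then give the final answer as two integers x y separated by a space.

114243 6214

d=338: √d = [18; 2,1,1,2,36] (ℓ=5, odd), read p_9/q_9
i=0: a=18 ⇒ p=18, q=1
…
i=3: a=1 ⇒ p=92, q=5
…
i=5: a=36 ⇒ p=8696, q=473
…
i=8: a=1 ⇒ p=43958, q=2391
i=9: a=2 ⇒ p=114243, q=6214
fundamental: x₁=114243, y₁=6214  (since 13051463049 − 338·38613796 = 1)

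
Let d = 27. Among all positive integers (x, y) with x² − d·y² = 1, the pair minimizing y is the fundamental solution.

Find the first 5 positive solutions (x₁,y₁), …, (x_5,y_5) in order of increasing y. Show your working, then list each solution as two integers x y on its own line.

26 5
1351 260
70226 13515
3650401 702520
189750626 36517525

√27 → a₀=5, period (5,10); ℓ=2 even so k=1
k=0  a_k=5  p_k/q_k = 5/1
k=1  a_k=5  p_k/q_k = 26/5
fundamental: x₁=26, y₁=5  (since 676 − 27·25 = 1)
k=2:  x_2 = 26·26+27·5·5 = 1351,  y_2 = 26·5+5·26 = 260
k=3:  x_3 = 26·1351+27·5·260 = 70226,  y_3 = 26·260+5·1351 = 13515
k=4:  x_4 = 26·70226+27·5·13515 = 3650401,  y_4 = 26·13515+5·70226 = 702520
k=5:  x_5 = 26·3650401+27·5·702520 = 189750626,  y_5 = 26·702520+5·3650401 = 36517525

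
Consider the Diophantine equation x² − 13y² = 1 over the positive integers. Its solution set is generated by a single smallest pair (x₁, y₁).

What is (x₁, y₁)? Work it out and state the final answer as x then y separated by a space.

√13 = [3; 1,1,1,1,6, …], period ℓ=5 (odd) → k=9
k=0  a_k=3  p_k/q_k = 3/1
k=1  a_k=1  p_k/q_k = 4/1
…
k=4  a_k=1  p_k/q_k = 18/5
…
k=8  a_k=1  p_k/q_k = 393/109
k=9  a_k=1  p_k/q_k = 649/180
→ (649, 180).  Check: 649²=421201, 13·180²=421200, difference 1.

649 180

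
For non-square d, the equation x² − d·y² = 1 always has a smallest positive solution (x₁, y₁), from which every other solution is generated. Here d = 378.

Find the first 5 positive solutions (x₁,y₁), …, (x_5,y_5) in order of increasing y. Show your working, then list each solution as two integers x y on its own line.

√378 → a₀=19, period (2,3,1,4,1,3,2,38); ℓ=8 even so k=7
i=0: a=19 ⇒ p=19, q=1
i=1: a=2 ⇒ p=39, q=2
i=2: a=3 ⇒ p=136, q=7
…
i=4: a=4 ⇒ p=836, q=43
i=5: a=1 ⇒ p=1011, q=52
i=6: a=3 ⇒ p=3869, q=199
i=7: a=2 ⇒ p=8749, q=450
fundamental: x₁=8749, y₁=450  (since 76545001 − 378·202500 = 1)
(8749+450√378)^2 = 153090001 + 7874100√378
(8749+450√378)^3 = 2678768828749 + 137781001350√378
(8749+450√378)^4 = 46873096812360001 + 2410891953748200√378
(8749+450√378)^5 = 820185445343906468749 + 42185787268905002250√378

8749 450
153090001 7874100
2678768828749 137781001350
46873096812360001 2410891953748200
820185445343906468749 42185787268905002250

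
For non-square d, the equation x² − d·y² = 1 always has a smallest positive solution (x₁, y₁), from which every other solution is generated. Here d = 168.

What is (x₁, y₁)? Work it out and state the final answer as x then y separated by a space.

13 1

√168 → a₀=12, period (1,24); ℓ=2 even so k=1
k=0  a_k=12  p_k/q_k = 12/1
k=1  a_k=1  p_k/q_k = 13/1
(x₁, y₁) = (13, 1);  13² − 168·1² = 1 ✓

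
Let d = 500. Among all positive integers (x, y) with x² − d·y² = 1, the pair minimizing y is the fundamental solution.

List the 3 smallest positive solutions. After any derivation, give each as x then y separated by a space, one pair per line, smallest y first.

d=500: √d = [22; 2,1,3,2,1,…,1,2,44] (ℓ=14, even), read p_13/q_13
step 0: (22, 1)  from 22·(1,0) + (0,1)
…
step 4: (559, 25)  from 2·(246,11) + (67,3)
step 5: (805, 36)  from 1·(559,25) + (246,11)
…
step 11: (259205, 11592)  from 3·(76317,3413) + (30254,1353)
step 12: (335522, 15005)  from 1·(259205,11592) + (76317,3413)
step 13: (930249, 41602)  from 2·(335522,15005) + (259205,11592)
→ (930249, 41602).  Check: 930249²=865363202001, 500·41602²=865363202000, difference 1.
k=2:  x_2 = 930249·930249+500·41602·41602 = 1730726404001,  y_2 = 930249·41602+41602·930249 = 77400437796
k=3:  x_3 = 930249·1730726404001+500·41602·77400437796 = 3220013013190122249,  y_3 = 930249·77400437796+41602·1730726404001 = 144003359718540806

930249 41602
1730726404001 77400437796
3220013013190122249 144003359718540806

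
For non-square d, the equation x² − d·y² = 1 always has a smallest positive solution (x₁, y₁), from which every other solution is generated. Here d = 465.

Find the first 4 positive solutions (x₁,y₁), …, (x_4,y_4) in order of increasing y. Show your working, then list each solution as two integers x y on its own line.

√465 → a₀=21, period (1,1,3,2,2,2,3,1,1,42); ℓ=10 even so k=9
k=0  a_k=21  p_k/q_k = 21/1
…
k=2  a_k=1  p_k/q_k = 43/2
…
k=7  a_k=3  p_k/q_k = 6922/321
k=8  a_k=1  p_k/q_k = 8949/415
k=9  a_k=1  p_k/q_k = 15871/736
fundamental: x₁=15871, y₁=736  (since 251888641 − 465·541696 = 1)
k=2:  x_2 = 15871·15871+465·736·736 = 503777281,  y_2 = 15871·736+736·15871 = 23362112
k=3:  x_3 = 15871·503777281+465·736·23362112 = 15990898437631,  y_3 = 15871·23362112+736·503777281 = 741560158368
k=4:  x_4 = 15871·15990898437631+465·736·741560158368 = 507583097703505921,  y_4 = 15871·741560158368+736·15990898437631 = 23538602523554944

15871 736
503777281 23362112
15990898437631 741560158368
507583097703505921 23538602523554944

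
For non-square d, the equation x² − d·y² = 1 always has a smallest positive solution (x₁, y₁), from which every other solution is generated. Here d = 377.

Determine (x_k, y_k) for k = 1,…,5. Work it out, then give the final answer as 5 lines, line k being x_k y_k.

√377 = [19; 2,2,2,38, …], period ℓ=4 (even) → k=3
i=0: a=19 ⇒ p=19, q=1
…
i=2: a=2 ⇒ p=97, q=5
i=3: a=2 ⇒ p=233, q=12
(x₁, y₁) = (233, 12);  233² − 377·12² = 1 ✓
k=2:  x_2 = 233·233+377·12·12 = 108577,  y_2 = 233·12+12·233 = 5592
k=3:  x_3 = 233·108577+377·12·5592 = 50596649,  y_3 = 233·5592+12·108577 = 2605860
k=4:  x_4 = 233·50596649+377·12·2605860 = 23577929857,  y_4 = 233·2605860+12·50596649 = 1214325168
k=5:  x_5 = 233·23577929857+377·12·1214325168 = 10987264716713,  y_5 = 233·1214325168+12·23577929857 = 565872922428

233 12
108577 5592
50596649 2605860
23577929857 1214325168
10987264716713 565872922428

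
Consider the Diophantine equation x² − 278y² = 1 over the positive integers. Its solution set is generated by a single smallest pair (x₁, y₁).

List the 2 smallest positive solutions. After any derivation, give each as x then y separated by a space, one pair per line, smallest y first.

[16; 1,2,16,2,1,32] for √278; ℓ=6 ⇒ convergent index 5
k=0  a_k=16  p_k/q_k = 16/1
…
k=4  a_k=2  p_k/q_k = 1684/101
k=5  a_k=1  p_k/q_k = 2501/150
fundamental: x₁=2501, y₁=150  (since 6255001 − 278·22500 = 1)
n=2: (2501,150)∘(2501,150) = (2501·2501+278·150·150, 2501·150+150·2501) = (12510001,750300)

2501 150
12510001 750300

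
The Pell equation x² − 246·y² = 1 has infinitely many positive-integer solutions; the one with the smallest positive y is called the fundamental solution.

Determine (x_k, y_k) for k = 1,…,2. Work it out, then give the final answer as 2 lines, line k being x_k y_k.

88805 5662
15772656049 1005627820

√246 = [15; 1,2,5,1,14,1,5,2,1,30, …], period ℓ=10 (even) → k=9
i=0: a=15 ⇒ p=15, q=1
i=1: a=1 ⇒ p=16, q=1
i=2: a=2 ⇒ p=47, q=3
i=3: a=5 ⇒ p=251, q=16
…
i=6: a=1 ⇒ p=4721, q=301
…
i=8: a=2 ⇒ p=60777, q=3875
i=9: a=1 ⇒ p=88805, q=5662
→ (88805, 5662).  Check: 88805²=7886328025, 246·5662²=7886328024, difference 1.
(x_2, y_2) = (88805·88805 + 246·5662·5662, 88805·5662 + 5662·88805) = (15772656049, 1005627820)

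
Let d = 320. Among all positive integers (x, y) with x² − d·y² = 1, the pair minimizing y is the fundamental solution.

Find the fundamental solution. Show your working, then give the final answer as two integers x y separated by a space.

161 9

√320 = [17; 1,7,1,34, …], period ℓ=4 (even) → k=3
i=0: a=17 ⇒ p=17, q=1
…
i=2: a=7 ⇒ p=143, q=8
i=3: a=1 ⇒ p=161, q=9
→ (161, 9).  Check: 161²=25921, 320·9²=25920, difference 1.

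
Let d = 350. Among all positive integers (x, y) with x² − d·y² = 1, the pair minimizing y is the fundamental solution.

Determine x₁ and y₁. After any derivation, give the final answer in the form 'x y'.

449 24

[18; 1,2,2,2,1,36] for √350; ℓ=6 ⇒ convergent index 5
k=0  a_k=18  p_k/q_k = 18/1
…
k=2  a_k=2  p_k/q_k = 56/3
…
k=4  a_k=2  p_k/q_k = 318/17
k=5  a_k=1  p_k/q_k = 449/24
→ (449, 24).  Check: 449²=201601, 350·24²=201600, difference 1.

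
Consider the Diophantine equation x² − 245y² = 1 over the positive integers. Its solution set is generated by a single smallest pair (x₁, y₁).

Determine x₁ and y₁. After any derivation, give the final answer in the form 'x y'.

√245 → a₀=15, period (1,1,1,7,6,7,1,1,1,30); ℓ=10 even so k=9
i=0: a=15 ⇒ p=15, q=1
i=1: a=1 ⇒ p=16, q=1
…
i=4: a=7 ⇒ p=360, q=23
…
i=8: a=1 ⇒ p=33825, q=2161
i=9: a=1 ⇒ p=51841, q=3312
→ (51841, 3312).  Check: 51841²=2687489281, 245·3312²=2687489280, difference 1.

51841 3312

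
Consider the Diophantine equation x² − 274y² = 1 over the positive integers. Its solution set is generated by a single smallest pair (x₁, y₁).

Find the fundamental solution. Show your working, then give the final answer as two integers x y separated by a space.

d=274: √d = [16; 1,1,4,4,1,1,32] (ℓ=7, odd), read p_13/q_13
step 0: (16, 1)  from 16·(1,0) + (0,1)
…
step 12: (2189276, 132259)  from 1·(1770023,106931) + (419253,25328)
step 13: (3959299, 239190)  from 1·(2189276,132259) + (1770023,106931)
(x₁, y₁) = (3959299, 239190);  3959299² − 274·239190² = 1 ✓

3959299 239190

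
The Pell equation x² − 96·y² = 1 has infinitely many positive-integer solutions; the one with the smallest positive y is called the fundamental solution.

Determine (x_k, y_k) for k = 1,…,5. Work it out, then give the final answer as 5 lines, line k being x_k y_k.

√96 = [9; 1,3,1,18, …], period ℓ=4 (even) → k=3
a_0=9:  p_0=9·1+0=9,  q_0=9·0+1=1
…
a_2=3:  p_2=3·10+9=39,  q_2=3·1+1=4
a_3=1:  p_3=1·39+10=49,  q_3=1·4+1=5
(x₁, y₁) = (49, 5);  49² − 96·5² = 1 ✓
k=2:  x_2 = 49·49+96·5·5 = 4801,  y_2 = 49·5+5·49 = 490
k=3:  x_3 = 49·4801+96·5·490 = 470449,  y_3 = 49·490+5·4801 = 48015
k=4:  x_4 = 49·470449+96·5·48015 = 46099201,  y_4 = 49·48015+5·470449 = 4704980
k=5:  x_5 = 49·46099201+96·5·4704980 = 4517251249,  y_5 = 49·4704980+5·46099201 = 461040025

49 5
4801 490
470449 48015
46099201 4704980
4517251249 461040025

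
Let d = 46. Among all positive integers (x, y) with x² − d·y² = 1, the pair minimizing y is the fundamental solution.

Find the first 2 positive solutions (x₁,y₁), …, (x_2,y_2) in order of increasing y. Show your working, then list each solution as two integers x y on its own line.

24335 3588
1184384449 174627960

d=46: √d = [6; 1,3,1,1,2,6,2,1,1,3,1,12] (ℓ=12, even), read p_11/q_11
i=0: a=6 ⇒ p=6, q=1
i=1: a=1 ⇒ p=7, q=1
…
i=3: a=1 ⇒ p=34, q=5
i=4: a=1 ⇒ p=61, q=9
i=5: a=2 ⇒ p=156, q=23
…
i=7: a=2 ⇒ p=2150, q=317
…
i=9: a=1 ⇒ p=5297, q=781
i=10: a=3 ⇒ p=19038, q=2807
i=11: a=1 ⇒ p=24335, q=3588
→ (24335, 3588).  Check: 24335²=592192225, 46·3588²=592192224, difference 1.
n=2: (24335,3588)∘(24335,3588) = (24335·24335+46·3588·3588, 24335·3588+3588·24335) = (1184384449,174627960)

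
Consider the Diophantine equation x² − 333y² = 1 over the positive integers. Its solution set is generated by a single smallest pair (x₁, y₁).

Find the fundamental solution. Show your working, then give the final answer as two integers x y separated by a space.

√333 → a₀=18, period (4,36); ℓ=2 even so k=1
i=0: a=18 ⇒ p=18, q=1
i=1: a=4 ⇒ p=73, q=4
→ (73, 4).  Check: 73²=5329, 333·4²=5328, difference 1.

73 4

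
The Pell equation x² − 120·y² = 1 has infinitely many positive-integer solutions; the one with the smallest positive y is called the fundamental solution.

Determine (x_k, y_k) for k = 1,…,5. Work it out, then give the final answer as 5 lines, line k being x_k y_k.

11 1
241 22
5291 483
116161 10604
2550251 232805

√120 → a₀=10, period (1,20); ℓ=2 even so k=1
a_0=10:  p_0=10·1+0=10,  q_0=10·0+1=1
a_1=1:  p_1=1·10+1=11,  q_1=1·1+0=1
fundamental: x₁=11, y₁=1  (since 121 − 120·1 = 1)
(x_2, y_2) = (11·11 + 120·1·1, 11·1 + 1·11) = (241, 22)
(x_3, y_3) = (11·241 + 120·1·22, 11·22 + 1·241) = (5291, 483)
(x_4, y_4) = (11·5291 + 120·1·483, 11·483 + 1·5291) = (116161, 10604)
(x_5, y_5) = (11·116161 + 120·1·10604, 11·10604 + 1·116161) = (2550251, 232805)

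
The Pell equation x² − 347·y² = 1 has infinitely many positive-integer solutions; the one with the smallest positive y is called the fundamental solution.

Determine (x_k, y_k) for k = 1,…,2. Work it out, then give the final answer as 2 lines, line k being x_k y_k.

641602 34443
823306252807 44197395372

d=347: √d = [18; 1,1,1,2,4,…,1,1,36] (ℓ=14, even), read p_13/q_13
i=0: a=18 ⇒ p=18, q=1
i=1: a=1 ⇒ p=19, q=1
i=2: a=1 ⇒ p=37, q=2
i=3: a=1 ⇒ p=56, q=3
i=4: a=2 ⇒ p=149, q=8
i=5: a=4 ⇒ p=652, q=35
i=6: a=1 ⇒ p=801, q=43
…
i=10: a=2 ⇒ p=164168, q=8813
i=11: a=1 ⇒ p=238717, q=12815
i=12: a=1 ⇒ p=402885, q=21628
i=13: a=1 ⇒ p=641602, q=34443
(x₁, y₁) = (641602, 34443);  641602² − 347·34443² = 1 ✓
(641602+34443√347)^2 = 823306252807 + 44197395372√347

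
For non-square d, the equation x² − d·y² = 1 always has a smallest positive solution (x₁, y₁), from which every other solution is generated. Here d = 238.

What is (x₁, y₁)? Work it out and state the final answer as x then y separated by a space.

√238 → a₀=15, period (2,2,1,14,1,2,2,30); ℓ=8 even so k=7
k=0  a_k=15  p_k/q_k = 15/1
…
k=2  a_k=2  p_k/q_k = 77/5
k=3  a_k=1  p_k/q_k = 108/7
k=4  a_k=14  p_k/q_k = 1589/103
…
k=6  a_k=2  p_k/q_k = 4983/323
k=7  a_k=2  p_k/q_k = 11663/756
(x₁, y₁) = (11663, 756);  11663² − 238·756² = 1 ✓

11663 756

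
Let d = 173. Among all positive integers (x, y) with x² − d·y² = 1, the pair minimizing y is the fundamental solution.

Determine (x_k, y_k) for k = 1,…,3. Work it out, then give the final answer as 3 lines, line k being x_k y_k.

d=173: √d = [13; 6,1,1,6,26] (ℓ=5, odd), read p_9/q_9
k=0  a_k=13  p_k/q_k = 13/1
k=1  a_k=6  p_k/q_k = 79/6
…
k=4  a_k=6  p_k/q_k = 1118/85
…
k=6  a_k=6  p_k/q_k = 176552/13423
…
k=8  a_k=1  p_k/q_k = 382343/29069
k=9  a_k=6  p_k/q_k = 2499849/190060
→ (2499849, 190060).  Check: 2499849²=6249245022801, 173·190060²=6249245022800, difference 1.
(x_2, y_2) = (2499849·2499849 + 173·190060·190060, 2499849·190060 + 190060·2499849) = (12498490045601, 950242601880)
(x_3, y_3) = (2499849·12498490045601 + 173·190060·950242601880, 2499849·950242601880 + 190060·12498490045601) = (62488675684008728649, 4750926036134042180)

2499849 190060
12498490045601 950242601880
62488675684008728649 4750926036134042180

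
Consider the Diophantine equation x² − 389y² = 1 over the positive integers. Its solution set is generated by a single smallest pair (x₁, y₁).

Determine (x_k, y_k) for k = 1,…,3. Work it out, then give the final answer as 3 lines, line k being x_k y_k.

3287049 166660
21609382256801 1095639172680
142062196675667653449 7202839293837075980

d=389: √d = [19; 1,2,1,1,1,1,2,1,38] (ℓ=9, odd), read p_17/q_17
step 0: (19, 1)  from 19·(1,0) + (0,1)
…
step 2: (59, 3)  from 2·(20,1) + (19,1)
step 3: (79, 4)  from 1·(59,3) + (20,1)
…
step 5: (217, 11)  from 1·(138,7) + (79,4)
step 6: (355, 18)  from 1·(217,11) + (138,7)
step 7: (927, 47)  from 2·(355,18) + (217,11)
step 8: (1282, 65)  from 1·(927,47) + (355,18)
…
step 11: (151493, 7681)  from 2·(50925,2582) + (49643,2517)
…
step 15: (910240, 46151)  from 1·(556329,28207) + (353911,17944)
step 16: (2376809, 120509)  from 2·(910240,46151) + (556329,28207)
step 17: (3287049, 166660)  from 1·(2376809,120509) + (910240,46151)
(x₁, y₁) = (3287049, 166660);  3287049² − 389·166660² = 1 ✓
k=2:  x_2 = 3287049·3287049+389·166660·166660 = 21609382256801,  y_2 = 3287049·166660+166660·3287049 = 1095639172680
k=3:  x_3 = 3287049·21609382256801+389·166660·1095639172680 = 142062196675667653449,  y_3 = 3287049·1095639172680+166660·21609382256801 = 7202839293837075980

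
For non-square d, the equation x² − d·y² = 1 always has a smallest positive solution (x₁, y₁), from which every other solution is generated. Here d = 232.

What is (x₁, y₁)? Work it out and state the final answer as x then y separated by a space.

√232 → a₀=15, period (4,3,7,3,4,30); ℓ=6 even so k=5
a_0=15:  p_0=15·1+0=15,  q_0=15·0+1=1
…
a_2=3:  p_2=3·61+15=198,  q_2=3·4+1=13
a_3=7:  p_3=7·198+61=1447,  q_3=7·13+4=95
a_4=3:  p_4=3·1447+198=4539,  q_4=3·95+13=298
a_5=4:  p_5=4·4539+1447=19603,  q_5=4·298+95=1287
(x₁, y₁) = (19603, 1287);  19603² − 232·1287² = 1 ✓

19603 1287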